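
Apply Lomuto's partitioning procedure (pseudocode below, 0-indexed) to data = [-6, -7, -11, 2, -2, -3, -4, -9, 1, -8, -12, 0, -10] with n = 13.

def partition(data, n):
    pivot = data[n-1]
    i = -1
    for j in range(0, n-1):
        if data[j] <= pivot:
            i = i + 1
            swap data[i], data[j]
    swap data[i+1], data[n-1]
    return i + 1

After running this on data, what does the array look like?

[-11, -12, -10, 2, -2, -3, -4, -9, 1, -8, -7, 0, -6]

pivot=-10, i=-1
j=0: -6>-10, skip
j=1: -7>-10, skip
j=2: -11≤-10, i=0, swap(0,2) ⇒ [-11, -7, -6, 2, -2, -3, -4, -9, 1, -8, -12, 0, -10]
j=3: 2>-10, skip
j=4: -2>-10, skip
j=5: -3>-10, skip
j=6: -4>-10, skip
j=7: -9>-10, skip
j=8: 1>-10, skip
j=9: -8>-10, skip
j=10: -12≤-10, i=1, swap(1,10) ⇒ [-11, -12, -6, 2, -2, -3, -4, -9, 1, -8, -7, 0, -10]
j=11: 0>-10, skip
swap(2,12) ⇒ [-11, -12, -10, 2, -2, -3, -4, -9, 1, -8, -7, 0, -6]; return 2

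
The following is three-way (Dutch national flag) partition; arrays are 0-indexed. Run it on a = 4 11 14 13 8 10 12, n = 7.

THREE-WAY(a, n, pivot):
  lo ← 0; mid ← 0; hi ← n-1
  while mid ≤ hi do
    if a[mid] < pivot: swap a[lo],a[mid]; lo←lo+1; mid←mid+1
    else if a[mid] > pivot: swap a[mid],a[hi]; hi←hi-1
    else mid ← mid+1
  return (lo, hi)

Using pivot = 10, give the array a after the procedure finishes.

4 8 10 13 14 12 11

lo=0 mid=0 hi=6
4<10: swap(0,0), lo=1 mid=1 ⇒ 4 11 14 13 8 10 12
11>10: swap(1,6), hi=5 ⇒ 4 12 14 13 8 10 11
12>10: swap(1,5), hi=4 ⇒ 4 10 14 13 8 12 11
10=10: mid=2
14>10: swap(2,4), hi=3 ⇒ 4 10 8 13 14 12 11
8<10: swap(1,2), lo=2 mid=3 ⇒ 4 8 10 13 14 12 11
13>10: swap(3,3), hi=2 ⇒ 4 8 10 13 14 12 11
done. lo=2 hi=2; a=4 8 10 13 14 12 11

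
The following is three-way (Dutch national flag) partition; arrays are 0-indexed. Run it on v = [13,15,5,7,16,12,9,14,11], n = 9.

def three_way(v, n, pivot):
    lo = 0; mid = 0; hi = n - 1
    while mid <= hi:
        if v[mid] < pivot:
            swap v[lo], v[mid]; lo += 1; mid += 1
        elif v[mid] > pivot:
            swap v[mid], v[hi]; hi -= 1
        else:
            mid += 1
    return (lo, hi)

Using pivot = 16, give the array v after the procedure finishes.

[13,15,5,7,12,9,14,11,16]

lo=0 mid=0 hi=8
13<16: swap(0,0), lo=1 mid=1 ⇒ [13,15,5,7,16,12,9,14,11]
15<16: swap(1,1), lo=2 mid=2 ⇒ [13,15,5,7,16,12,9,14,11]
5<16: swap(2,2), lo=3 mid=3 ⇒ [13,15,5,7,16,12,9,14,11]
7<16: swap(3,3), lo=4 mid=4 ⇒ [13,15,5,7,16,12,9,14,11]
16=16: mid=5
12<16: swap(4,5), lo=5 mid=6 ⇒ [13,15,5,7,12,16,9,14,11]
9<16: swap(5,6), lo=6 mid=7 ⇒ [13,15,5,7,12,9,16,14,11]
14<16: swap(6,7), lo=7 mid=8 ⇒ [13,15,5,7,12,9,14,16,11]
11<16: swap(7,8), lo=8 mid=9 ⇒ [13,15,5,7,12,9,14,11,16]
done. lo=8 hi=8; v=[13,15,5,7,12,9,14,11,16]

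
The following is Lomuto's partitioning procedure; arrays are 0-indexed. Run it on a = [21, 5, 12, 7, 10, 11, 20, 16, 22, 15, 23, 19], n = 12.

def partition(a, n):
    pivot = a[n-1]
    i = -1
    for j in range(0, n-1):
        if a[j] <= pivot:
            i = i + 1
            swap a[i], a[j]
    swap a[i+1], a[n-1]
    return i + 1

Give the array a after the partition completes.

[5, 12, 7, 10, 11, 16, 15, 19, 22, 20, 23, 21]

pivot=19, i=-1
j=0: 21>19, skip
j=1: 5≤19, i=0, swap(0,1) ⇒ [5, 21, 12, 7, 10, 11, 20, 16, 22, 15, 23, 19]
j=2: 12≤19, i=1, swap(1,2) ⇒ [5, 12, 21, 7, 10, 11, 20, 16, 22, 15, 23, 19]
j=3: 7≤19, i=2, swap(2,3) ⇒ [5, 12, 7, 21, 10, 11, 20, 16, 22, 15, 23, 19]
j=4: 10≤19, i=3, swap(3,4) ⇒ [5, 12, 7, 10, 21, 11, 20, 16, 22, 15, 23, 19]
j=5: 11≤19, i=4, swap(4,5) ⇒ [5, 12, 7, 10, 11, 21, 20, 16, 22, 15, 23, 19]
j=6: 20>19, skip
j=7: 16≤19, i=5, swap(5,7) ⇒ [5, 12, 7, 10, 11, 16, 20, 21, 22, 15, 23, 19]
j=8: 22>19, skip
j=9: 15≤19, i=6, swap(6,9) ⇒ [5, 12, 7, 10, 11, 16, 15, 21, 22, 20, 23, 19]
j=10: 23>19, skip
swap(7,11) ⇒ [5, 12, 7, 10, 11, 16, 15, 19, 22, 20, 23, 21]; return 7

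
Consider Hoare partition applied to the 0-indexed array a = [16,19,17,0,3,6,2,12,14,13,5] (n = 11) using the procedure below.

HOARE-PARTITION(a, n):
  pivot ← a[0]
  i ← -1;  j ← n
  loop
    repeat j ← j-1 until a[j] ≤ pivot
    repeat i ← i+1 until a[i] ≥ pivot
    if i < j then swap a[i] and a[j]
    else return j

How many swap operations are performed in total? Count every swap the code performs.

3

pivot = a[0] = 16; i = -1, j = 11
j→10 (a[10]=5≤16), i→0 (a[0]=16≥16); i<j, swap → [5,19,17,0,3,6,2,12,14,13,16]
j→9 (a[9]=13≤16), i→1 (a[1]=19≥16); i<j, swap → [5,13,17,0,3,6,2,12,14,19,16]
j→8 (a[8]=14≤16), i→2 (a[2]=17≥16); i<j, swap → [5,13,14,0,3,6,2,12,17,19,16]
j→7, i→8; i≥j, return j=7. a = [5,13,14,0,3,6,2,12,17,19,16]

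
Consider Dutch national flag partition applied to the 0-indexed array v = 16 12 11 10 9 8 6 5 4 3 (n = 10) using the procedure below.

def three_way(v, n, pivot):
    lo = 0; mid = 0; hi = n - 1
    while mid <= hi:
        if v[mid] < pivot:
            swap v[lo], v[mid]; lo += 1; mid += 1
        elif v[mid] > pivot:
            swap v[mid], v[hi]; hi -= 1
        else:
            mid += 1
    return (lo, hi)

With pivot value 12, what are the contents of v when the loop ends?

lo=0 mid=0 hi=9
16>12: swap(0,9), hi=8 ⇒ 3 12 11 10 9 8 6 5 4 16
3<12: swap(0,0), lo=1 mid=1 ⇒ 3 12 11 10 9 8 6 5 4 16
12=12: mid=2
11<12: swap(1,2), lo=2 mid=3 ⇒ 3 11 12 10 9 8 6 5 4 16
10<12: swap(2,3), lo=3 mid=4 ⇒ 3 11 10 12 9 8 6 5 4 16
9<12: swap(3,4), lo=4 mid=5 ⇒ 3 11 10 9 12 8 6 5 4 16
8<12: swap(4,5), lo=5 mid=6 ⇒ 3 11 10 9 8 12 6 5 4 16
6<12: swap(5,6), lo=6 mid=7 ⇒ 3 11 10 9 8 6 12 5 4 16
5<12: swap(6,7), lo=7 mid=8 ⇒ 3 11 10 9 8 6 5 12 4 16
4<12: swap(7,8), lo=8 mid=9 ⇒ 3 11 10 9 8 6 5 4 12 16
done. lo=8 hi=8; v=3 11 10 9 8 6 5 4 12 16

3 11 10 9 8 6 5 4 12 16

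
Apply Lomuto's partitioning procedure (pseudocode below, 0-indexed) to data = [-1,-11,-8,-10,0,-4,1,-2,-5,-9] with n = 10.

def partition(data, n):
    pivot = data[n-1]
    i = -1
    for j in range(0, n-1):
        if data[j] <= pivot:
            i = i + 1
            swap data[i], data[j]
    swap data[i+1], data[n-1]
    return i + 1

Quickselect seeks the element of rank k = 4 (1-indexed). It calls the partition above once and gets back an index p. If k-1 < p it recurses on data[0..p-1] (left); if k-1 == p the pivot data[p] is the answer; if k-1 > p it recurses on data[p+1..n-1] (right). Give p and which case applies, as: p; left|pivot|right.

2; right

pivot=-9, i=-1
j=0: -1>-9, skip
j=1: -11≤-9, i=0, swap(0,1) ⇒ [-11,-1,-8,-10,0,-4,1,-2,-5,-9]
j=2: -8>-9, skip
j=3: -10≤-9, i=1, swap(1,3) ⇒ [-11,-10,-8,-1,0,-4,1,-2,-5,-9]
j=4: 0>-9, skip
j=5: -4>-9, skip
j=6: 1>-9, skip
j=7: -2>-9, skip
j=8: -5>-9, skip
swap(2,9) ⇒ [-11,-10,-9,-1,0,-4,1,-2,-5,-8]; return 2
p = 2; k-1 = 3 > 2 ⇒ right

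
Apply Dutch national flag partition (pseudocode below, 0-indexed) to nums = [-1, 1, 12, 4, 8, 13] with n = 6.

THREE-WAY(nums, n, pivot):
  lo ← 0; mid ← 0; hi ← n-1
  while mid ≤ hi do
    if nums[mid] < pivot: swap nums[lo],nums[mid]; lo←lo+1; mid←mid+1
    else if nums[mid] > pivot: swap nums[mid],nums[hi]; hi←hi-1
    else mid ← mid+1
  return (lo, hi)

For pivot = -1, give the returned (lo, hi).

pivot = -1; lo=0, mid=0, hi=5
nums[mid]=-1=-1: mid=1
nums[mid]=1>-1: swap nums[1],nums[5]; hi=4 → [-1, 13, 12, 4, 8, 1]
nums[mid]=13>-1: swap nums[1],nums[4]; hi=3 → [-1, 8, 12, 4, 13, 1]
nums[mid]=8>-1: swap nums[1],nums[3]; hi=2 → [-1, 4, 12, 8, 13, 1]
nums[mid]=4>-1: swap nums[1],nums[2]; hi=1 → [-1, 12, 4, 8, 13, 1]
nums[mid]=12>-1: swap nums[1],nums[1]; hi=0 → [-1, 12, 4, 8, 13, 1]
end: lo=0, hi=0; nums = [-1, 12, 4, 8, 13, 1]

(0, 0)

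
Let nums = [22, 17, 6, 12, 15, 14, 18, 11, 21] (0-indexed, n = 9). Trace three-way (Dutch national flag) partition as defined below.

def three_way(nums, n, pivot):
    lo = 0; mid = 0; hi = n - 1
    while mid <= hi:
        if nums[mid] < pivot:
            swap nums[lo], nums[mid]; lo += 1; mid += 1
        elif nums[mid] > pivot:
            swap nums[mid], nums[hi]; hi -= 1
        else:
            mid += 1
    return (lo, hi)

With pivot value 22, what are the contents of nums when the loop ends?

pivot = 22; lo=0, mid=0, hi=8
nums[mid]=22=22: mid=1
nums[mid]=17<22: swap nums[0],nums[1]; lo=1,mid=2 → [17, 22, 6, 12, 15, 14, 18, 11, 21]
nums[mid]=6<22: swap nums[1],nums[2]; lo=2,mid=3 → [17, 6, 22, 12, 15, 14, 18, 11, 21]
nums[mid]=12<22: swap nums[2],nums[3]; lo=3,mid=4 → [17, 6, 12, 22, 15, 14, 18, 11, 21]
nums[mid]=15<22: swap nums[3],nums[4]; lo=4,mid=5 → [17, 6, 12, 15, 22, 14, 18, 11, 21]
nums[mid]=14<22: swap nums[4],nums[5]; lo=5,mid=6 → [17, 6, 12, 15, 14, 22, 18, 11, 21]
nums[mid]=18<22: swap nums[5],nums[6]; lo=6,mid=7 → [17, 6, 12, 15, 14, 18, 22, 11, 21]
nums[mid]=11<22: swap nums[6],nums[7]; lo=7,mid=8 → [17, 6, 12, 15, 14, 18, 11, 22, 21]
nums[mid]=21<22: swap nums[7],nums[8]; lo=8,mid=9 → [17, 6, 12, 15, 14, 18, 11, 21, 22]
end: lo=8, hi=8; nums = [17, 6, 12, 15, 14, 18, 11, 21, 22]

[17, 6, 12, 15, 14, 18, 11, 21, 22]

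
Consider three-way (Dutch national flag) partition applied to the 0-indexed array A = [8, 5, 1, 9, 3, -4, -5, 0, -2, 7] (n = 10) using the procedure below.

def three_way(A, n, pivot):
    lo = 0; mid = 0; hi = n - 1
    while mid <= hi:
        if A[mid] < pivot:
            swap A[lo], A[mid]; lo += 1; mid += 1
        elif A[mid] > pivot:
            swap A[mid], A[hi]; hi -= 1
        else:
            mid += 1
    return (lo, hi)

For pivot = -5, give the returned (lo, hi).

(0, 0)

pivot = -5; lo=0, mid=0, hi=9
A[mid]=8>-5: swap A[0],A[9]; hi=8 → [7, 5, 1, 9, 3, -4, -5, 0, -2, 8]
A[mid]=7>-5: swap A[0],A[8]; hi=7 → [-2, 5, 1, 9, 3, -4, -5, 0, 7, 8]
A[mid]=-2>-5: swap A[0],A[7]; hi=6 → [0, 5, 1, 9, 3, -4, -5, -2, 7, 8]
A[mid]=0>-5: swap A[0],A[6]; hi=5 → [-5, 5, 1, 9, 3, -4, 0, -2, 7, 8]
A[mid]=-5=-5: mid=1
A[mid]=5>-5: swap A[1],A[5]; hi=4 → [-5, -4, 1, 9, 3, 5, 0, -2, 7, 8]
A[mid]=-4>-5: swap A[1],A[4]; hi=3 → [-5, 3, 1, 9, -4, 5, 0, -2, 7, 8]
A[mid]=3>-5: swap A[1],A[3]; hi=2 → [-5, 9, 1, 3, -4, 5, 0, -2, 7, 8]
A[mid]=9>-5: swap A[1],A[2]; hi=1 → [-5, 1, 9, 3, -4, 5, 0, -2, 7, 8]
A[mid]=1>-5: swap A[1],A[1]; hi=0 → [-5, 1, 9, 3, -4, 5, 0, -2, 7, 8]
end: lo=0, hi=0; A = [-5, 1, 9, 3, -4, 5, 0, -2, 7, 8]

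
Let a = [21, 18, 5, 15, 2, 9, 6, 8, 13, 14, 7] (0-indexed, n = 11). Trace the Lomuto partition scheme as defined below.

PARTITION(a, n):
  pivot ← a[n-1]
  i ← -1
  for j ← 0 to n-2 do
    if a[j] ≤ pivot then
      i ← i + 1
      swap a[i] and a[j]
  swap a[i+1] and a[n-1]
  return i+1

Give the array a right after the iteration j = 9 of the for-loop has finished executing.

[5, 2, 6, 15, 18, 9, 21, 8, 13, 14, 7]

pivot=7, i=-1
j=0: 21>7, skip
j=1: 18>7, skip
j=2: 5≤7, i=0, swap(0,2) ⇒ [5, 18, 21, 15, 2, 9, 6, 8, 13, 14, 7]
j=3: 15>7, skip
j=4: 2≤7, i=1, swap(1,4) ⇒ [5, 2, 21, 15, 18, 9, 6, 8, 13, 14, 7]
j=5: 9>7, skip
j=6: 6≤7, i=2, swap(2,6) ⇒ [5, 2, 6, 15, 18, 9, 21, 8, 13, 14, 7]
j=7: 8>7, skip
j=8: 13>7, skip
j=9: 14>7, skip
(after j=9) a = [5, 2, 6, 15, 18, 9, 21, 8, 13, 14, 7]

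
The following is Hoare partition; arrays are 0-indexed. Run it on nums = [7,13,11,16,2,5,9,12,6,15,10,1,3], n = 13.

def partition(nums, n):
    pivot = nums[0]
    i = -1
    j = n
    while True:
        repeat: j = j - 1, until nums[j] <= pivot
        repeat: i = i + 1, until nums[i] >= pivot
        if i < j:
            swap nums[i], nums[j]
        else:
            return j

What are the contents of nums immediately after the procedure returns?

pivot = nums[0] = 7; i = -1, j = 13
j→12 (nums[12]=3≤7), i→0 (nums[0]=7≥7); i<j, swap → [3,13,11,16,2,5,9,12,6,15,10,1,7]
j→11 (nums[11]=1≤7), i→1 (nums[1]=13≥7); i<j, swap → [3,1,11,16,2,5,9,12,6,15,10,13,7]
j→8 (nums[8]=6≤7), i→2 (nums[2]=11≥7); i<j, swap → [3,1,6,16,2,5,9,12,11,15,10,13,7]
j→5 (nums[5]=5≤7), i→3 (nums[3]=16≥7); i<j, swap → [3,1,6,5,2,16,9,12,11,15,10,13,7]
j→4, i→5; i≥j, return j=4. nums = [3,1,6,5,2,16,9,12,11,15,10,13,7]

[3,1,6,5,2,16,9,12,11,15,10,13,7]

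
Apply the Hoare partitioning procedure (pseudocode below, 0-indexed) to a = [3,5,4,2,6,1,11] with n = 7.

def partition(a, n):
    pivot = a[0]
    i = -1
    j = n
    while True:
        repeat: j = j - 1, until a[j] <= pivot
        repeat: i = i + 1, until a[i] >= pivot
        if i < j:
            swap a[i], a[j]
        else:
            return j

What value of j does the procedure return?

pivot = a[0] = 3; i = -1, j = 7
j→5 (a[5]=1≤3), i→0 (a[0]=3≥3); i<j, swap → [1,5,4,2,6,3,11]
j→3 (a[3]=2≤3), i→1 (a[1]=5≥3); i<j, swap → [1,2,4,5,6,3,11]
j→1, i→2; i≥j, return j=1. a = [1,2,4,5,6,3,11]

1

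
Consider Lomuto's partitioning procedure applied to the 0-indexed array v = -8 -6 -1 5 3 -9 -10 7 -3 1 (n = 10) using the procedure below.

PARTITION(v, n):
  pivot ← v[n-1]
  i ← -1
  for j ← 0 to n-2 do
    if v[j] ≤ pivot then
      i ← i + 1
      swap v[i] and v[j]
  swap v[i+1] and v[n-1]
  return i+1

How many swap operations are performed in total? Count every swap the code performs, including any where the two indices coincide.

7

pivot=1, i=-1
j=0: -8≤1, i=0, swap(0,0) ⇒ -8 -6 -1 5 3 -9 -10 7 -3 1
j=1: -6≤1, i=1, swap(1,1) ⇒ -8 -6 -1 5 3 -9 -10 7 -3 1
j=2: -1≤1, i=2, swap(2,2) ⇒ -8 -6 -1 5 3 -9 -10 7 -3 1
j=3: 5>1, skip
j=4: 3>1, skip
j=5: -9≤1, i=3, swap(3,5) ⇒ -8 -6 -1 -9 3 5 -10 7 -3 1
j=6: -10≤1, i=4, swap(4,6) ⇒ -8 -6 -1 -9 -10 5 3 7 -3 1
j=7: 7>1, skip
j=8: -3≤1, i=5, swap(5,8) ⇒ -8 -6 -1 -9 -10 -3 3 7 5 1
swap(6,9) ⇒ -8 -6 -1 -9 -10 -3 1 7 5 3; return 6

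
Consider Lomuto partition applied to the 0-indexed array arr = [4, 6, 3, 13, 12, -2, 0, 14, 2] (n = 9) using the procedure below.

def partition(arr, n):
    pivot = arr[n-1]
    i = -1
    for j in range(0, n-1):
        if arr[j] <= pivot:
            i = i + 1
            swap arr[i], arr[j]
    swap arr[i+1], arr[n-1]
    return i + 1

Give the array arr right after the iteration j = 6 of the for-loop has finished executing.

pivot = arr[8] = 2; i = -1
j=0: arr[0]=4 > 2 → no swap
j=1: arr[1]=6 > 2 → no swap
j=2: arr[2]=3 > 2 → no swap
j=3: arr[3]=13 > 2 → no swap
j=4: arr[4]=12 > 2 → no swap
j=5: arr[5]=-2 ≤ 2 → i=0, swap arr[0],arr[5] → [-2, 6, 3, 13, 12, 4, 0, 14, 2]
j=6: arr[6]=0 ≤ 2 → i=1, swap arr[1],arr[6] → [-2, 0, 3, 13, 12, 4, 6, 14, 2]
(after j=6) arr = [-2, 0, 3, 13, 12, 4, 6, 14, 2]

[-2, 0, 3, 13, 12, 4, 6, 14, 2]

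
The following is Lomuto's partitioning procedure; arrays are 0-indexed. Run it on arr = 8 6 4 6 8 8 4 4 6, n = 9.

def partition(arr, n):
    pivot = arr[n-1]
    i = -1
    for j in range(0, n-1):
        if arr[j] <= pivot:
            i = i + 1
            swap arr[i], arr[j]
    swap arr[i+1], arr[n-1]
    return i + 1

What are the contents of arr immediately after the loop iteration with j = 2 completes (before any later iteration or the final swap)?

6 4 8 6 8 8 4 4 6

pivot=6, i=-1
j=0: 8>6, skip
j=1: 6≤6, i=0, swap(0,1) ⇒ 6 8 4 6 8 8 4 4 6
j=2: 4≤6, i=1, swap(1,2) ⇒ 6 4 8 6 8 8 4 4 6
(after j=2) arr = 6 4 8 6 8 8 4 4 6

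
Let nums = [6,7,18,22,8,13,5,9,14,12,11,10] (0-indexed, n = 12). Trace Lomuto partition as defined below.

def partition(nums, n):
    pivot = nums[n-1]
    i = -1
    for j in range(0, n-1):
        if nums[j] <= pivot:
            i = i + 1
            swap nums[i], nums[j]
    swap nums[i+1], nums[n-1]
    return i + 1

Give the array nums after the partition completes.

pivot=10, i=-1
j=0: 6≤10, i=0, swap(0,0) ⇒ [6,7,18,22,8,13,5,9,14,12,11,10]
j=1: 7≤10, i=1, swap(1,1) ⇒ [6,7,18,22,8,13,5,9,14,12,11,10]
j=2: 18>10, skip
j=3: 22>10, skip
j=4: 8≤10, i=2, swap(2,4) ⇒ [6,7,8,22,18,13,5,9,14,12,11,10]
j=5: 13>10, skip
j=6: 5≤10, i=3, swap(3,6) ⇒ [6,7,8,5,18,13,22,9,14,12,11,10]
j=7: 9≤10, i=4, swap(4,7) ⇒ [6,7,8,5,9,13,22,18,14,12,11,10]
j=8: 14>10, skip
j=9: 12>10, skip
j=10: 11>10, skip
swap(5,11) ⇒ [6,7,8,5,9,10,22,18,14,12,11,13]; return 5

[6,7,8,5,9,10,22,18,14,12,11,13]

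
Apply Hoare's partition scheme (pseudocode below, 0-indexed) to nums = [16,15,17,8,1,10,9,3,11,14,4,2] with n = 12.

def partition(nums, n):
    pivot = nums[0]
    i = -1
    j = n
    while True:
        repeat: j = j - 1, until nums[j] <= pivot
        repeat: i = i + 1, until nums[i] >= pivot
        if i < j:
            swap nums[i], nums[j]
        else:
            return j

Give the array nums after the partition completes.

pivot = nums[0] = 16; i = -1, j = 12
j→11 (nums[11]=2≤16), i→0 (nums[0]=16≥16); i<j, swap → [2,15,17,8,1,10,9,3,11,14,4,16]
j→10 (nums[10]=4≤16), i→2 (nums[2]=17≥16); i<j, swap → [2,15,4,8,1,10,9,3,11,14,17,16]
j→9, i→10; i≥j, return j=9. nums = [2,15,4,8,1,10,9,3,11,14,17,16]

[2,15,4,8,1,10,9,3,11,14,17,16]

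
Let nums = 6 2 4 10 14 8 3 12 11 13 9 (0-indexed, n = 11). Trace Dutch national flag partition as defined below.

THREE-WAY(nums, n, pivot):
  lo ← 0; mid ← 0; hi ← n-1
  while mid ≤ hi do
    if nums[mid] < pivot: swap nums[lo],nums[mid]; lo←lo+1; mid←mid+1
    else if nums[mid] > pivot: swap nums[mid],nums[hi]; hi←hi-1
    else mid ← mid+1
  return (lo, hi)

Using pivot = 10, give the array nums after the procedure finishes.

lo=0 mid=0 hi=10
6<10: swap(0,0), lo=1 mid=1 ⇒ 6 2 4 10 14 8 3 12 11 13 9
2<10: swap(1,1), lo=2 mid=2 ⇒ 6 2 4 10 14 8 3 12 11 13 9
4<10: swap(2,2), lo=3 mid=3 ⇒ 6 2 4 10 14 8 3 12 11 13 9
10=10: mid=4
14>10: swap(4,10), hi=9 ⇒ 6 2 4 10 9 8 3 12 11 13 14
9<10: swap(3,4), lo=4 mid=5 ⇒ 6 2 4 9 10 8 3 12 11 13 14
8<10: swap(4,5), lo=5 mid=6 ⇒ 6 2 4 9 8 10 3 12 11 13 14
3<10: swap(5,6), lo=6 mid=7 ⇒ 6 2 4 9 8 3 10 12 11 13 14
12>10: swap(7,9), hi=8 ⇒ 6 2 4 9 8 3 10 13 11 12 14
13>10: swap(7,8), hi=7 ⇒ 6 2 4 9 8 3 10 11 13 12 14
11>10: swap(7,7), hi=6 ⇒ 6 2 4 9 8 3 10 11 13 12 14
done. lo=6 hi=6; nums=6 2 4 9 8 3 10 11 13 12 14

6 2 4 9 8 3 10 11 13 12 14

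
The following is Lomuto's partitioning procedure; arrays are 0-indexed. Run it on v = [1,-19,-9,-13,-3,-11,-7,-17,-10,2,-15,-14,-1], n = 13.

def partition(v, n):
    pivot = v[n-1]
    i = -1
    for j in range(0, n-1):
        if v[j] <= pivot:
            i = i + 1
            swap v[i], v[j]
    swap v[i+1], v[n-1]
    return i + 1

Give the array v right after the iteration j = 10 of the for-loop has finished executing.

pivot=-1, i=-1
j=0: 1>-1, skip
j=1: -19≤-1, i=0, swap(0,1) ⇒ [-19,1,-9,-13,-3,-11,-7,-17,-10,2,-15,-14,-1]
j=2: -9≤-1, i=1, swap(1,2) ⇒ [-19,-9,1,-13,-3,-11,-7,-17,-10,2,-15,-14,-1]
j=3: -13≤-1, i=2, swap(2,3) ⇒ [-19,-9,-13,1,-3,-11,-7,-17,-10,2,-15,-14,-1]
j=4: -3≤-1, i=3, swap(3,4) ⇒ [-19,-9,-13,-3,1,-11,-7,-17,-10,2,-15,-14,-1]
j=5: -11≤-1, i=4, swap(4,5) ⇒ [-19,-9,-13,-3,-11,1,-7,-17,-10,2,-15,-14,-1]
j=6: -7≤-1, i=5, swap(5,6) ⇒ [-19,-9,-13,-3,-11,-7,1,-17,-10,2,-15,-14,-1]
j=7: -17≤-1, i=6, swap(6,7) ⇒ [-19,-9,-13,-3,-11,-7,-17,1,-10,2,-15,-14,-1]
j=8: -10≤-1, i=7, swap(7,8) ⇒ [-19,-9,-13,-3,-11,-7,-17,-10,1,2,-15,-14,-1]
j=9: 2>-1, skip
j=10: -15≤-1, i=8, swap(8,10) ⇒ [-19,-9,-13,-3,-11,-7,-17,-10,-15,2,1,-14,-1]
(after j=10) v = [-19,-9,-13,-3,-11,-7,-17,-10,-15,2,1,-14,-1]

[-19,-9,-13,-3,-11,-7,-17,-10,-15,2,1,-14,-1]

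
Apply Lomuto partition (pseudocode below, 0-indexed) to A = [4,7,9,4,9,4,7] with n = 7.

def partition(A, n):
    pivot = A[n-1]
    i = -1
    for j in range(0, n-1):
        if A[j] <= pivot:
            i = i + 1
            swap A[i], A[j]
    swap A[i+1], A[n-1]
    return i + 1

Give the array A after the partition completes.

[4,7,4,4,7,9,9]

pivot=7, i=-1
j=0: 4≤7, i=0, swap(0,0) ⇒ [4,7,9,4,9,4,7]
j=1: 7≤7, i=1, swap(1,1) ⇒ [4,7,9,4,9,4,7]
j=2: 9>7, skip
j=3: 4≤7, i=2, swap(2,3) ⇒ [4,7,4,9,9,4,7]
j=4: 9>7, skip
j=5: 4≤7, i=3, swap(3,5) ⇒ [4,7,4,4,9,9,7]
swap(4,6) ⇒ [4,7,4,4,7,9,9]; return 4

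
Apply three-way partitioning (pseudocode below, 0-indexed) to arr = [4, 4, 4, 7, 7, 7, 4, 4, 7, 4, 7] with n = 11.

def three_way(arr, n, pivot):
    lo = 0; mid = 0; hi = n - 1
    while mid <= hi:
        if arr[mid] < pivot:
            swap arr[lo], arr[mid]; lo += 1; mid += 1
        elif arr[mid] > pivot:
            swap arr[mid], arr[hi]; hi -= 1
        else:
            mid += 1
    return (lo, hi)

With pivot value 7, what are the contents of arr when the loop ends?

[4, 4, 4, 4, 4, 4, 7, 7, 7, 7, 7]

pivot = 7; lo=0, mid=0, hi=10
arr[mid]=4<7: swap arr[0],arr[0]; lo=1,mid=1 → [4, 4, 4, 7, 7, 7, 4, 4, 7, 4, 7]
arr[mid]=4<7: swap arr[1],arr[1]; lo=2,mid=2 → [4, 4, 4, 7, 7, 7, 4, 4, 7, 4, 7]
arr[mid]=4<7: swap arr[2],arr[2]; lo=3,mid=3 → [4, 4, 4, 7, 7, 7, 4, 4, 7, 4, 7]
arr[mid]=7=7: mid=4
arr[mid]=7=7: mid=5
arr[mid]=7=7: mid=6
arr[mid]=4<7: swap arr[3],arr[6]; lo=4,mid=7 → [4, 4, 4, 4, 7, 7, 7, 4, 7, 4, 7]
arr[mid]=4<7: swap arr[4],arr[7]; lo=5,mid=8 → [4, 4, 4, 4, 4, 7, 7, 7, 7, 4, 7]
arr[mid]=7=7: mid=9
arr[mid]=4<7: swap arr[5],arr[9]; lo=6,mid=10 → [4, 4, 4, 4, 4, 4, 7, 7, 7, 7, 7]
arr[mid]=7=7: mid=11
end: lo=6, hi=10; arr = [4, 4, 4, 4, 4, 4, 7, 7, 7, 7, 7]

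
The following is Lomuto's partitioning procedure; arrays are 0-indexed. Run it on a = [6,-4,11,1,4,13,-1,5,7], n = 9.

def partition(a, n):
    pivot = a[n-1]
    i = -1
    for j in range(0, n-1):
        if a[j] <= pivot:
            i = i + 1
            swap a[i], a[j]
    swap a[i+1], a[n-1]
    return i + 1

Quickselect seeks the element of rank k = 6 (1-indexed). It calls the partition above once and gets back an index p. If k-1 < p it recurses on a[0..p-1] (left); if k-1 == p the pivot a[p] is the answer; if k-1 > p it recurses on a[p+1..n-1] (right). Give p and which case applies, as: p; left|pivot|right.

pivot=7, i=-1
j=0: 6≤7, i=0, swap(0,0) ⇒ [6,-4,11,1,4,13,-1,5,7]
j=1: -4≤7, i=1, swap(1,1) ⇒ [6,-4,11,1,4,13,-1,5,7]
j=2: 11>7, skip
j=3: 1≤7, i=2, swap(2,3) ⇒ [6,-4,1,11,4,13,-1,5,7]
j=4: 4≤7, i=3, swap(3,4) ⇒ [6,-4,1,4,11,13,-1,5,7]
j=5: 13>7, skip
j=6: -1≤7, i=4, swap(4,6) ⇒ [6,-4,1,4,-1,13,11,5,7]
j=7: 5≤7, i=5, swap(5,7) ⇒ [6,-4,1,4,-1,5,11,13,7]
swap(6,8) ⇒ [6,-4,1,4,-1,5,7,13,11]; return 6
p = 6; k-1 = 5 < 6 ⇒ left

6; left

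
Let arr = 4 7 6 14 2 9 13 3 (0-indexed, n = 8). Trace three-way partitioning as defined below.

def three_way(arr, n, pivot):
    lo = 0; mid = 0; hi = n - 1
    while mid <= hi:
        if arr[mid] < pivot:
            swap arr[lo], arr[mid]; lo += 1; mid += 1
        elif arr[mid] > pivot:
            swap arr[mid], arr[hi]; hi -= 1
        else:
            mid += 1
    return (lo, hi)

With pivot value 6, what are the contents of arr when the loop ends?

pivot = 6; lo=0, mid=0, hi=7
arr[mid]=4<6: swap arr[0],arr[0]; lo=1,mid=1 → 4 7 6 14 2 9 13 3
arr[mid]=7>6: swap arr[1],arr[7]; hi=6 → 4 3 6 14 2 9 13 7
arr[mid]=3<6: swap arr[1],arr[1]; lo=2,mid=2 → 4 3 6 14 2 9 13 7
arr[mid]=6=6: mid=3
arr[mid]=14>6: swap arr[3],arr[6]; hi=5 → 4 3 6 13 2 9 14 7
arr[mid]=13>6: swap arr[3],arr[5]; hi=4 → 4 3 6 9 2 13 14 7
arr[mid]=9>6: swap arr[3],arr[4]; hi=3 → 4 3 6 2 9 13 14 7
arr[mid]=2<6: swap arr[2],arr[3]; lo=3,mid=4 → 4 3 2 6 9 13 14 7
end: lo=3, hi=3; arr = 4 3 2 6 9 13 14 7

4 3 2 6 9 13 14 7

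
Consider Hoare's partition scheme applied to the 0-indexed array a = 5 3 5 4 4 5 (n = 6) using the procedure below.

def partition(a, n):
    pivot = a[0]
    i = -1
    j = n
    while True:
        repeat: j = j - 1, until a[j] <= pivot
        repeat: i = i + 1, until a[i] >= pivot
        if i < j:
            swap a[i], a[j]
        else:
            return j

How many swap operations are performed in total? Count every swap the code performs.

2

pivot=5
j stops at 5 (5), i stops at 0 (5); swap ⇒ 5 3 5 4 4 5
j stops at 4 (4), i stops at 2 (5); swap ⇒ 5 3 4 4 5 5
j stops at 3, i stops at 4; i≥j ⇒ return 3. a=5 3 4 4 5 5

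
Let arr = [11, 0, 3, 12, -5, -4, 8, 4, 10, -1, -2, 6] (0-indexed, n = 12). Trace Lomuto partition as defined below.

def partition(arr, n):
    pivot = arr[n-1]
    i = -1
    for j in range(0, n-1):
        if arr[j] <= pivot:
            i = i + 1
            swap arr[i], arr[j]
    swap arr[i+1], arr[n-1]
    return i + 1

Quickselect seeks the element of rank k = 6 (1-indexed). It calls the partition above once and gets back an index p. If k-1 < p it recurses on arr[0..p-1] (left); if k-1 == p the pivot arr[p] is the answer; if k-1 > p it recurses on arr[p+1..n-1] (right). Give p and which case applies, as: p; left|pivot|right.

pivot=6, i=-1
j=0: 11>6, skip
j=1: 0≤6, i=0, swap(0,1) ⇒ [0, 11, 3, 12, -5, -4, 8, 4, 10, -1, -2, 6]
j=2: 3≤6, i=1, swap(1,2) ⇒ [0, 3, 11, 12, -5, -4, 8, 4, 10, -1, -2, 6]
j=3: 12>6, skip
j=4: -5≤6, i=2, swap(2,4) ⇒ [0, 3, -5, 12, 11, -4, 8, 4, 10, -1, -2, 6]
j=5: -4≤6, i=3, swap(3,5) ⇒ [0, 3, -5, -4, 11, 12, 8, 4, 10, -1, -2, 6]
j=6: 8>6, skip
j=7: 4≤6, i=4, swap(4,7) ⇒ [0, 3, -5, -4, 4, 12, 8, 11, 10, -1, -2, 6]
j=8: 10>6, skip
j=9: -1≤6, i=5, swap(5,9) ⇒ [0, 3, -5, -4, 4, -1, 8, 11, 10, 12, -2, 6]
j=10: -2≤6, i=6, swap(6,10) ⇒ [0, 3, -5, -4, 4, -1, -2, 11, 10, 12, 8, 6]
swap(7,11) ⇒ [0, 3, -5, -4, 4, -1, -2, 6, 10, 12, 8, 11]; return 7
p = 7; k-1 = 5 < 7 ⇒ left

7; left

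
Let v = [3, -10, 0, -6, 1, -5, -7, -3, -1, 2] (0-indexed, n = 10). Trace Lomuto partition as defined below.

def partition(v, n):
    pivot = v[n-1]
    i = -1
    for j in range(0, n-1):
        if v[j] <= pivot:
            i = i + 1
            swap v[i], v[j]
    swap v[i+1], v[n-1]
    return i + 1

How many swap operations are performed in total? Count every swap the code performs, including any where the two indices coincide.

9

pivot = v[9] = 2; i = -1
j=0: v[0]=3 > 2 → no swap
j=1: v[1]=-10 ≤ 2 → i=0, swap v[0],v[1] → [-10, 3, 0, -6, 1, -5, -7, -3, -1, 2]
j=2: v[2]=0 ≤ 2 → i=1, swap v[1],v[2] → [-10, 0, 3, -6, 1, -5, -7, -3, -1, 2]
j=3: v[3]=-6 ≤ 2 → i=2, swap v[2],v[3] → [-10, 0, -6, 3, 1, -5, -7, -3, -1, 2]
j=4: v[4]=1 ≤ 2 → i=3, swap v[3],v[4] → [-10, 0, -6, 1, 3, -5, -7, -3, -1, 2]
j=5: v[5]=-5 ≤ 2 → i=4, swap v[4],v[5] → [-10, 0, -6, 1, -5, 3, -7, -3, -1, 2]
j=6: v[6]=-7 ≤ 2 → i=5, swap v[5],v[6] → [-10, 0, -6, 1, -5, -7, 3, -3, -1, 2]
j=7: v[7]=-3 ≤ 2 → i=6, swap v[6],v[7] → [-10, 0, -6, 1, -5, -7, -3, 3, -1, 2]
j=8: v[8]=-1 ≤ 2 → i=7, swap v[7],v[8] → [-10, 0, -6, 1, -5, -7, -3, -1, 3, 2]
final swap v[8],v[9] → [-10, 0, -6, 1, -5, -7, -3, -1, 2, 3]; return 8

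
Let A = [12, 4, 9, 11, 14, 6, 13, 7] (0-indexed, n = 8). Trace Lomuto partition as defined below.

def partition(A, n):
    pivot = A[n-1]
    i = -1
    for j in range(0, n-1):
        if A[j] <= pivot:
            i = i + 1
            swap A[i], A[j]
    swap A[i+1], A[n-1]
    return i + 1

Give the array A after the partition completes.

[4, 6, 7, 11, 14, 12, 13, 9]

pivot=7, i=-1
j=0: 12>7, skip
j=1: 4≤7, i=0, swap(0,1) ⇒ [4, 12, 9, 11, 14, 6, 13, 7]
j=2: 9>7, skip
j=3: 11>7, skip
j=4: 14>7, skip
j=5: 6≤7, i=1, swap(1,5) ⇒ [4, 6, 9, 11, 14, 12, 13, 7]
j=6: 13>7, skip
swap(2,7) ⇒ [4, 6, 7, 11, 14, 12, 13, 9]; return 2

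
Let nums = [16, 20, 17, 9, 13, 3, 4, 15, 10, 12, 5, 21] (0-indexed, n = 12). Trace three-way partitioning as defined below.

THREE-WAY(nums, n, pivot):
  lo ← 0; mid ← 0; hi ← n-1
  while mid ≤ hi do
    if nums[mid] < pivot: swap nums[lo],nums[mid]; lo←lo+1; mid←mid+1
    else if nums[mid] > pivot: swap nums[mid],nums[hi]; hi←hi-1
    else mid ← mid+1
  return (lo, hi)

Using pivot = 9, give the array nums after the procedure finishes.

[5, 4, 3, 9, 13, 17, 15, 10, 12, 20, 21, 16]

pivot = 9; lo=0, mid=0, hi=11
nums[mid]=16>9: swap nums[0],nums[11]; hi=10 → [21, 20, 17, 9, 13, 3, 4, 15, 10, 12, 5, 16]
nums[mid]=21>9: swap nums[0],nums[10]; hi=9 → [5, 20, 17, 9, 13, 3, 4, 15, 10, 12, 21, 16]
nums[mid]=5<9: swap nums[0],nums[0]; lo=1,mid=1 → [5, 20, 17, 9, 13, 3, 4, 15, 10, 12, 21, 16]
nums[mid]=20>9: swap nums[1],nums[9]; hi=8 → [5, 12, 17, 9, 13, 3, 4, 15, 10, 20, 21, 16]
nums[mid]=12>9: swap nums[1],nums[8]; hi=7 → [5, 10, 17, 9, 13, 3, 4, 15, 12, 20, 21, 16]
nums[mid]=10>9: swap nums[1],nums[7]; hi=6 → [5, 15, 17, 9, 13, 3, 4, 10, 12, 20, 21, 16]
nums[mid]=15>9: swap nums[1],nums[6]; hi=5 → [5, 4, 17, 9, 13, 3, 15, 10, 12, 20, 21, 16]
nums[mid]=4<9: swap nums[1],nums[1]; lo=2,mid=2 → [5, 4, 17, 9, 13, 3, 15, 10, 12, 20, 21, 16]
nums[mid]=17>9: swap nums[2],nums[5]; hi=4 → [5, 4, 3, 9, 13, 17, 15, 10, 12, 20, 21, 16]
nums[mid]=3<9: swap nums[2],nums[2]; lo=3,mid=3 → [5, 4, 3, 9, 13, 17, 15, 10, 12, 20, 21, 16]
nums[mid]=9=9: mid=4
nums[mid]=13>9: swap nums[4],nums[4]; hi=3 → [5, 4, 3, 9, 13, 17, 15, 10, 12, 20, 21, 16]
end: lo=3, hi=3; nums = [5, 4, 3, 9, 13, 17, 15, 10, 12, 20, 21, 16]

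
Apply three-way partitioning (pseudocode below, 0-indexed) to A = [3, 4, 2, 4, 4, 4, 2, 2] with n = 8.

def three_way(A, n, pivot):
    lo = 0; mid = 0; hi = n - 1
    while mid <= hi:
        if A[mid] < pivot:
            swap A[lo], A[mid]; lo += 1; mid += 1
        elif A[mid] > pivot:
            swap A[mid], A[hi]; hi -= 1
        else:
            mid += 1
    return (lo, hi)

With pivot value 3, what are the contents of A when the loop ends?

[2, 2, 2, 3, 4, 4, 4, 4]

pivot = 3; lo=0, mid=0, hi=7
A[mid]=3=3: mid=1
A[mid]=4>3: swap A[1],A[7]; hi=6 → [3, 2, 2, 4, 4, 4, 2, 4]
A[mid]=2<3: swap A[0],A[1]; lo=1,mid=2 → [2, 3, 2, 4, 4, 4, 2, 4]
A[mid]=2<3: swap A[1],A[2]; lo=2,mid=3 → [2, 2, 3, 4, 4, 4, 2, 4]
A[mid]=4>3: swap A[3],A[6]; hi=5 → [2, 2, 3, 2, 4, 4, 4, 4]
A[mid]=2<3: swap A[2],A[3]; lo=3,mid=4 → [2, 2, 2, 3, 4, 4, 4, 4]
A[mid]=4>3: swap A[4],A[5]; hi=4 → [2, 2, 2, 3, 4, 4, 4, 4]
A[mid]=4>3: swap A[4],A[4]; hi=3 → [2, 2, 2, 3, 4, 4, 4, 4]
end: lo=3, hi=3; A = [2, 2, 2, 3, 4, 4, 4, 4]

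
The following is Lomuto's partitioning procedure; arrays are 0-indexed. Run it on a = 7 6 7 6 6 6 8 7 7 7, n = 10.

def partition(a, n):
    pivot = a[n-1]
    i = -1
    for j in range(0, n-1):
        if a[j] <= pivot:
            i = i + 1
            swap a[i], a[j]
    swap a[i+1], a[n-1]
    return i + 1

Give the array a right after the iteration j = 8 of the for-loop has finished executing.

pivot = a[9] = 7; i = -1
j=0: a[0]=7 ≤ 7 → i=0, swap a[0],a[0] (no change) → 7 6 7 6 6 6 8 7 7 7
j=1: a[1]=6 ≤ 7 → i=1, swap a[1],a[1] (no change) → 7 6 7 6 6 6 8 7 7 7
j=2: a[2]=7 ≤ 7 → i=2, swap a[2],a[2] (no change) → 7 6 7 6 6 6 8 7 7 7
j=3: a[3]=6 ≤ 7 → i=3, swap a[3],a[3] (no change) → 7 6 7 6 6 6 8 7 7 7
j=4: a[4]=6 ≤ 7 → i=4, swap a[4],a[4] (no change) → 7 6 7 6 6 6 8 7 7 7
j=5: a[5]=6 ≤ 7 → i=5, swap a[5],a[5] (no change) → 7 6 7 6 6 6 8 7 7 7
j=6: a[6]=8 > 7 → no swap
j=7: a[7]=7 ≤ 7 → i=6, swap a[6],a[7] → 7 6 7 6 6 6 7 8 7 7
j=8: a[8]=7 ≤ 7 → i=7, swap a[7],a[8] → 7 6 7 6 6 6 7 7 8 7
(after j=8) a = 7 6 7 6 6 6 7 7 8 7

7 6 7 6 6 6 7 7 8 7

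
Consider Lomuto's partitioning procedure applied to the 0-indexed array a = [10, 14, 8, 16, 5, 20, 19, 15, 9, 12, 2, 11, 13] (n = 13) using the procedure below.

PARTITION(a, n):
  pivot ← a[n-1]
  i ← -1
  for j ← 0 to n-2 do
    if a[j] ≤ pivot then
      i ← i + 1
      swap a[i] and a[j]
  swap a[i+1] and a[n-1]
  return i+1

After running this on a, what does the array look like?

[10, 8, 5, 9, 12, 2, 11, 13, 16, 14, 20, 19, 15]

pivot=13, i=-1
j=0: 10≤13, i=0, swap(0,0) ⇒ [10, 14, 8, 16, 5, 20, 19, 15, 9, 12, 2, 11, 13]
j=1: 14>13, skip
j=2: 8≤13, i=1, swap(1,2) ⇒ [10, 8, 14, 16, 5, 20, 19, 15, 9, 12, 2, 11, 13]
j=3: 16>13, skip
j=4: 5≤13, i=2, swap(2,4) ⇒ [10, 8, 5, 16, 14, 20, 19, 15, 9, 12, 2, 11, 13]
j=5: 20>13, skip
j=6: 19>13, skip
j=7: 15>13, skip
j=8: 9≤13, i=3, swap(3,8) ⇒ [10, 8, 5, 9, 14, 20, 19, 15, 16, 12, 2, 11, 13]
j=9: 12≤13, i=4, swap(4,9) ⇒ [10, 8, 5, 9, 12, 20, 19, 15, 16, 14, 2, 11, 13]
j=10: 2≤13, i=5, swap(5,10) ⇒ [10, 8, 5, 9, 12, 2, 19, 15, 16, 14, 20, 11, 13]
j=11: 11≤13, i=6, swap(6,11) ⇒ [10, 8, 5, 9, 12, 2, 11, 15, 16, 14, 20, 19, 13]
swap(7,12) ⇒ [10, 8, 5, 9, 12, 2, 11, 13, 16, 14, 20, 19, 15]; return 7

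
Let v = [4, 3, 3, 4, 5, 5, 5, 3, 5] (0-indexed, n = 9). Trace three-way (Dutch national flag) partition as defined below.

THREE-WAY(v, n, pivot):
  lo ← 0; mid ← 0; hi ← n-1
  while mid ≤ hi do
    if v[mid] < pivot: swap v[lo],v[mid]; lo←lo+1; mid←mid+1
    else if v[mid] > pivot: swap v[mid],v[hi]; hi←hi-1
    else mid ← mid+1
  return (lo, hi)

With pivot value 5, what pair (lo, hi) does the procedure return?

(5, 8)

pivot = 5; lo=0, mid=0, hi=8
v[mid]=4<5: swap v[0],v[0]; lo=1,mid=1 → [4, 3, 3, 4, 5, 5, 5, 3, 5]
v[mid]=3<5: swap v[1],v[1]; lo=2,mid=2 → [4, 3, 3, 4, 5, 5, 5, 3, 5]
v[mid]=3<5: swap v[2],v[2]; lo=3,mid=3 → [4, 3, 3, 4, 5, 5, 5, 3, 5]
v[mid]=4<5: swap v[3],v[3]; lo=4,mid=4 → [4, 3, 3, 4, 5, 5, 5, 3, 5]
v[mid]=5=5: mid=5
v[mid]=5=5: mid=6
v[mid]=5=5: mid=7
v[mid]=3<5: swap v[4],v[7]; lo=5,mid=8 → [4, 3, 3, 4, 3, 5, 5, 5, 5]
v[mid]=5=5: mid=9
end: lo=5, hi=8; v = [4, 3, 3, 4, 3, 5, 5, 5, 5]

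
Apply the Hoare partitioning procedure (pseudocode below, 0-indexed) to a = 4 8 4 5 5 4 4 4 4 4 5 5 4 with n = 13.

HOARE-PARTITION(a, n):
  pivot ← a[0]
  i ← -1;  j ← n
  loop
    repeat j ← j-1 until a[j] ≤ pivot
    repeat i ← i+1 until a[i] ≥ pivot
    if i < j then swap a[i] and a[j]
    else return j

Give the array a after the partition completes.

pivot = a[0] = 4; i = -1, j = 13
j→12 (a[12]=4≤4), i→0 (a[0]=4≥4); i<j, swap → 4 8 4 5 5 4 4 4 4 4 5 5 4
j→9 (a[9]=4≤4), i→1 (a[1]=8≥4); i<j, swap → 4 4 4 5 5 4 4 4 4 8 5 5 4
j→8 (a[8]=4≤4), i→2 (a[2]=4≥4); i<j, swap → 4 4 4 5 5 4 4 4 4 8 5 5 4
j→7 (a[7]=4≤4), i→3 (a[3]=5≥4); i<j, swap → 4 4 4 4 5 4 4 5 4 8 5 5 4
j→6 (a[6]=4≤4), i→4 (a[4]=5≥4); i<j, swap → 4 4 4 4 4 4 5 5 4 8 5 5 4
j→5, i→5; i≥j, return j=5. a = 4 4 4 4 4 4 5 5 4 8 5 5 4

4 4 4 4 4 4 5 5 4 8 5 5 4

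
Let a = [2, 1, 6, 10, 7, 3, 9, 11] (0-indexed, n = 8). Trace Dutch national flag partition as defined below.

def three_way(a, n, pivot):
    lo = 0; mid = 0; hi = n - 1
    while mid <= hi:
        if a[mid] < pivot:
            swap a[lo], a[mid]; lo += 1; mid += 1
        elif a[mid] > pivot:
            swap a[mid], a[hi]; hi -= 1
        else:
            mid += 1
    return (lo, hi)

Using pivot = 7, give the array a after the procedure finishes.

[2, 1, 6, 3, 7, 9, 11, 10]

pivot = 7; lo=0, mid=0, hi=7
a[mid]=2<7: swap a[0],a[0]; lo=1,mid=1 → [2, 1, 6, 10, 7, 3, 9, 11]
a[mid]=1<7: swap a[1],a[1]; lo=2,mid=2 → [2, 1, 6, 10, 7, 3, 9, 11]
a[mid]=6<7: swap a[2],a[2]; lo=3,mid=3 → [2, 1, 6, 10, 7, 3, 9, 11]
a[mid]=10>7: swap a[3],a[7]; hi=6 → [2, 1, 6, 11, 7, 3, 9, 10]
a[mid]=11>7: swap a[3],a[6]; hi=5 → [2, 1, 6, 9, 7, 3, 11, 10]
a[mid]=9>7: swap a[3],a[5]; hi=4 → [2, 1, 6, 3, 7, 9, 11, 10]
a[mid]=3<7: swap a[3],a[3]; lo=4,mid=4 → [2, 1, 6, 3, 7, 9, 11, 10]
a[mid]=7=7: mid=5
end: lo=4, hi=4; a = [2, 1, 6, 3, 7, 9, 11, 10]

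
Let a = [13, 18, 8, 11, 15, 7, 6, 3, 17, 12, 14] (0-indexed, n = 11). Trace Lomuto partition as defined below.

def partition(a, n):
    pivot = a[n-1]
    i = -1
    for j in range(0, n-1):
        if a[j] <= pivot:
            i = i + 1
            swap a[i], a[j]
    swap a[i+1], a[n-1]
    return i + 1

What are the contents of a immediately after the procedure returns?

pivot=14, i=-1
j=0: 13≤14, i=0, swap(0,0) ⇒ [13, 18, 8, 11, 15, 7, 6, 3, 17, 12, 14]
j=1: 18>14, skip
j=2: 8≤14, i=1, swap(1,2) ⇒ [13, 8, 18, 11, 15, 7, 6, 3, 17, 12, 14]
j=3: 11≤14, i=2, swap(2,3) ⇒ [13, 8, 11, 18, 15, 7, 6, 3, 17, 12, 14]
j=4: 15>14, skip
j=5: 7≤14, i=3, swap(3,5) ⇒ [13, 8, 11, 7, 15, 18, 6, 3, 17, 12, 14]
j=6: 6≤14, i=4, swap(4,6) ⇒ [13, 8, 11, 7, 6, 18, 15, 3, 17, 12, 14]
j=7: 3≤14, i=5, swap(5,7) ⇒ [13, 8, 11, 7, 6, 3, 15, 18, 17, 12, 14]
j=8: 17>14, skip
j=9: 12≤14, i=6, swap(6,9) ⇒ [13, 8, 11, 7, 6, 3, 12, 18, 17, 15, 14]
swap(7,10) ⇒ [13, 8, 11, 7, 6, 3, 12, 14, 17, 15, 18]; return 7

[13, 8, 11, 7, 6, 3, 12, 14, 17, 15, 18]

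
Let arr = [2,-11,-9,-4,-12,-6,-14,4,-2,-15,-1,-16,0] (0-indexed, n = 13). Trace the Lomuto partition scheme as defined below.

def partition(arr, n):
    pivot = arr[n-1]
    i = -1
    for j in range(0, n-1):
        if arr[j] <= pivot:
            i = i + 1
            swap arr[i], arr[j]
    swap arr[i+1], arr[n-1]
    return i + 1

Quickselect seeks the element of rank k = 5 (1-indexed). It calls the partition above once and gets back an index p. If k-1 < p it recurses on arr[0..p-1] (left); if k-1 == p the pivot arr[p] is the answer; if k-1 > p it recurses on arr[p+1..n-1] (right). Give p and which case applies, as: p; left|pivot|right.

pivot = arr[12] = 0; i = -1
j=0: arr[0]=2 > 0 → no swap
j=1: arr[1]=-11 ≤ 0 → i=0, swap arr[0],arr[1] → [-11,2,-9,-4,-12,-6,-14,4,-2,-15,-1,-16,0]
j=2: arr[2]=-9 ≤ 0 → i=1, swap arr[1],arr[2] → [-11,-9,2,-4,-12,-6,-14,4,-2,-15,-1,-16,0]
j=3: arr[3]=-4 ≤ 0 → i=2, swap arr[2],arr[3] → [-11,-9,-4,2,-12,-6,-14,4,-2,-15,-1,-16,0]
j=4: arr[4]=-12 ≤ 0 → i=3, swap arr[3],arr[4] → [-11,-9,-4,-12,2,-6,-14,4,-2,-15,-1,-16,0]
j=5: arr[5]=-6 ≤ 0 → i=4, swap arr[4],arr[5] → [-11,-9,-4,-12,-6,2,-14,4,-2,-15,-1,-16,0]
j=6: arr[6]=-14 ≤ 0 → i=5, swap arr[5],arr[6] → [-11,-9,-4,-12,-6,-14,2,4,-2,-15,-1,-16,0]
j=7: arr[7]=4 > 0 → no swap
j=8: arr[8]=-2 ≤ 0 → i=6, swap arr[6],arr[8] → [-11,-9,-4,-12,-6,-14,-2,4,2,-15,-1,-16,0]
j=9: arr[9]=-15 ≤ 0 → i=7, swap arr[7],arr[9] → [-11,-9,-4,-12,-6,-14,-2,-15,2,4,-1,-16,0]
j=10: arr[10]=-1 ≤ 0 → i=8, swap arr[8],arr[10] → [-11,-9,-4,-12,-6,-14,-2,-15,-1,4,2,-16,0]
j=11: arr[11]=-16 ≤ 0 → i=9, swap arr[9],arr[11] → [-11,-9,-4,-12,-6,-14,-2,-15,-1,-16,2,4,0]
final swap arr[10],arr[12] → [-11,-9,-4,-12,-6,-14,-2,-15,-1,-16,0,4,2]; return 10
p = 10; k-1 = 4 < 10 ⇒ left

10; left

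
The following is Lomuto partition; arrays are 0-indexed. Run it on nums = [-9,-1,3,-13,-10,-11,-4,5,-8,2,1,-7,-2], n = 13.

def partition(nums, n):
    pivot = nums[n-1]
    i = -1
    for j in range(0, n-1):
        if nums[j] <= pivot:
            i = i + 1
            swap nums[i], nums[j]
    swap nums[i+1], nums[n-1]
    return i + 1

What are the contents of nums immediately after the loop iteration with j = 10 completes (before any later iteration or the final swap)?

[-9,-13,-10,-11,-4,-8,3,5,-1,2,1,-7,-2]

pivot=-2, i=-1
j=0: -9≤-2, i=0, swap(0,0) ⇒ [-9,-1,3,-13,-10,-11,-4,5,-8,2,1,-7,-2]
j=1: -1>-2, skip
j=2: 3>-2, skip
j=3: -13≤-2, i=1, swap(1,3) ⇒ [-9,-13,3,-1,-10,-11,-4,5,-8,2,1,-7,-2]
j=4: -10≤-2, i=2, swap(2,4) ⇒ [-9,-13,-10,-1,3,-11,-4,5,-8,2,1,-7,-2]
j=5: -11≤-2, i=3, swap(3,5) ⇒ [-9,-13,-10,-11,3,-1,-4,5,-8,2,1,-7,-2]
j=6: -4≤-2, i=4, swap(4,6) ⇒ [-9,-13,-10,-11,-4,-1,3,5,-8,2,1,-7,-2]
j=7: 5>-2, skip
j=8: -8≤-2, i=5, swap(5,8) ⇒ [-9,-13,-10,-11,-4,-8,3,5,-1,2,1,-7,-2]
j=9: 2>-2, skip
j=10: 1>-2, skip
(after j=10) nums = [-9,-13,-10,-11,-4,-8,3,5,-1,2,1,-7,-2]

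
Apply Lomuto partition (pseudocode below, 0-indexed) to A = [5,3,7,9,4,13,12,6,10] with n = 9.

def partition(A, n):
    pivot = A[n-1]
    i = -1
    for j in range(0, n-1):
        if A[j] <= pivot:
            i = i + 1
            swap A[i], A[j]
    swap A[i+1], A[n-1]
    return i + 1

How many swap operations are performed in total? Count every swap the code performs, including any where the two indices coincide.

pivot=10, i=-1
j=0: 5≤10, i=0, swap(0,0) ⇒ [5,3,7,9,4,13,12,6,10]
j=1: 3≤10, i=1, swap(1,1) ⇒ [5,3,7,9,4,13,12,6,10]
j=2: 7≤10, i=2, swap(2,2) ⇒ [5,3,7,9,4,13,12,6,10]
j=3: 9≤10, i=3, swap(3,3) ⇒ [5,3,7,9,4,13,12,6,10]
j=4: 4≤10, i=4, swap(4,4) ⇒ [5,3,7,9,4,13,12,6,10]
j=5: 13>10, skip
j=6: 12>10, skip
j=7: 6≤10, i=5, swap(5,7) ⇒ [5,3,7,9,4,6,12,13,10]
swap(6,8) ⇒ [5,3,7,9,4,6,10,13,12]; return 6

7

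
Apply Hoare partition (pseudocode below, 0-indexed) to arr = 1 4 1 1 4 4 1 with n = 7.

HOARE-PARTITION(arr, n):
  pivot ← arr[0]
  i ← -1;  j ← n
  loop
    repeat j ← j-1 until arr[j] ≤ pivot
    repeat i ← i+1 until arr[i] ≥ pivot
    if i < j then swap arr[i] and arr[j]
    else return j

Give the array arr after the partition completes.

pivot=1
j stops at 6 (1), i stops at 0 (1); swap ⇒ 1 4 1 1 4 4 1
j stops at 3 (1), i stops at 1 (4); swap ⇒ 1 1 1 4 4 4 1
j stops at 2, i stops at 2; i≥j ⇒ return 2. arr=1 1 1 4 4 4 1

1 1 1 4 4 4 1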